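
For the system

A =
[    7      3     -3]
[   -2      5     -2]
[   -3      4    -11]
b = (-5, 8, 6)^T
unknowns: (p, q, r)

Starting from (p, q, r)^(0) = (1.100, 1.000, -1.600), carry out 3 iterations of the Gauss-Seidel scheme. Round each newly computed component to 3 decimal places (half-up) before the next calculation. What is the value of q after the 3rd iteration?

1.174

Iteration 1:
  p = (-5 - (3)·1.000 - (-3)·-1.600) / (7) = -1.829
  q = (8 - (-2)·-1.829 - (-2)·-1.600) / (5) = 0.228
  r = (6 - (-3)·-1.829 - (4)·0.228) / (-11) = 0.036
Iteration 2:
  p = (-5 - (3)·0.228 - (-3)·0.036) / (7) = -0.797
  q = (8 - (-2)·-0.797 - (-2)·0.036) / (5) = 1.296
  r = (6 - (-3)·-0.797 - (4)·1.296) / (-11) = 0.143
Iteration 3:
  p = (-5 - (3)·1.296 - (-3)·0.143) / (7) = -1.208
  q = (8 - (-2)·-1.208 - (-2)·0.143) / (5) = 1.174
  r = (6 - (-3)·-1.208 - (4)·1.174) / (-11) = 0.211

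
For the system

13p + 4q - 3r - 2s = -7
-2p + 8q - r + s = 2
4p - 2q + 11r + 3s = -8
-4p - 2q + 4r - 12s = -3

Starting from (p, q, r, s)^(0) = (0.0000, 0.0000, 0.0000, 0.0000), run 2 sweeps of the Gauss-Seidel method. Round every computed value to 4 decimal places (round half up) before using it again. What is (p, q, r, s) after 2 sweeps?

(-0.6548, -0.0075, -0.5560, 0.2842)

Iteration 1:
  p = (-7 - (4)·0.0000 - (-3)·0.0000 - (-2)·0.0000) / (13) = -0.5385
  q = (2 - (-2)·-0.5385 - (-1)·0.0000 - (1)·0.0000) / (8) = 0.1154
  r = (-8 - (4)·-0.5385 - (-2)·0.1154 - (3)·0.0000) / (11) = -0.5105
  s = (-3 - (-4)·-0.5385 - (-2)·0.1154 - (4)·-0.5105) / (-12) = 0.2401
Iteration 2:
  p = (-7 - (4)·0.1154 - (-3)·-0.5105 - (-2)·0.2401) / (13) = -0.6548
  q = (2 - (-2)·-0.6548 - (-1)·-0.5105 - (1)·0.2401) / (8) = -0.0075
  r = (-8 - (4)·-0.6548 - (-2)·-0.0075 - (3)·0.2401) / (11) = -0.5560
  s = (-3 - (-4)·-0.6548 - (-2)·-0.0075 - (4)·-0.5560) / (-12) = 0.2842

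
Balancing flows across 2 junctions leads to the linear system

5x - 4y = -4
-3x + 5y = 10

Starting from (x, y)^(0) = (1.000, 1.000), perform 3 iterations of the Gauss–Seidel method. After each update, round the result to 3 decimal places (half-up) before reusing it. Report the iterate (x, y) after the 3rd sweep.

(1.184, 2.710)

Iteration 1:
  x = (-4 - (-4)·1.000) / (5) = 0.000
  y = (10 - (-3)·0.000) / (5) = 2.000
Iteration 2:
  x = (-4 - (-4)·2.000) / (5) = 0.800
  y = (10 - (-3)·0.800) / (5) = 2.480
Iteration 3:
  x = (-4 - (-4)·2.480) / (5) = 1.184
  y = (10 - (-3)·1.184) / (5) = 2.710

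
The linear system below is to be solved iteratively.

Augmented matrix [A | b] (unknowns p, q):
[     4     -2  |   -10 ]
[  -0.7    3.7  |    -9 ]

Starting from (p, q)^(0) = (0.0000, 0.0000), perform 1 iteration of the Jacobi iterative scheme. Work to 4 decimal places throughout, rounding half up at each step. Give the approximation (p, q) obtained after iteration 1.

(-2.5000, -2.4324)

Iteration 1:
  p = (-10 - (-2)·0.0000) / (4) = -2.5000
  q = (-9 - (-0.7)·0.0000) / (3.7) = -2.4324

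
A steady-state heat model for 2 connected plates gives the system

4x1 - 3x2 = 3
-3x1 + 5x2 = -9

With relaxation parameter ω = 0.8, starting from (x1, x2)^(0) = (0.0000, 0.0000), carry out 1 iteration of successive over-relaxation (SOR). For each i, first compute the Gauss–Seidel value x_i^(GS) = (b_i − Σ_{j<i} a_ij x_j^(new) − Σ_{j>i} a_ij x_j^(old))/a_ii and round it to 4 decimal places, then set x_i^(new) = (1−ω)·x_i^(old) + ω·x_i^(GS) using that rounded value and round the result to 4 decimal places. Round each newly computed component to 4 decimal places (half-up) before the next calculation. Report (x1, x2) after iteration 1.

Iteration 1:
  x1: GS value = (3 - (-3)·0.0000) / (4) = 0.7500;  x1 ← (1−ω)·0.0000 + ω·0.7500 = 0.6000
  x2: GS value = (-9 - (-3)·0.6000) / (5) = -1.4400;  x2 ← (1−ω)·0.0000 + ω·-1.4400 = -1.1520

(0.6000, -1.1520)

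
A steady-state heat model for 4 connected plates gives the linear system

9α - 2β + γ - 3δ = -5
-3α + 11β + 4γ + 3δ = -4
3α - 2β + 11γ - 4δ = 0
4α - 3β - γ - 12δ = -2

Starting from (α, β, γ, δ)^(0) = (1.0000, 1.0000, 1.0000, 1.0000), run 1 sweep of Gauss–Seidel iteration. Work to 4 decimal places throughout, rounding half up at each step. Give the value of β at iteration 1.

-1.0303

Iteration 1:
  α = (-5 - (-2)·1.0000 - (1)·1.0000 - (-3)·1.0000) / (9) = -0.1111
  β = (-4 - (-3)·-0.1111 - (4)·1.0000 - (3)·1.0000) / (11) = -1.0303
  γ = (0 - (3)·-0.1111 - (-2)·-1.0303 - (-4)·1.0000) / (11) = 0.2066
  δ = (-2 - (4)·-0.1111 - (-3)·-1.0303 - (-1)·0.2066) / (-12) = 0.3700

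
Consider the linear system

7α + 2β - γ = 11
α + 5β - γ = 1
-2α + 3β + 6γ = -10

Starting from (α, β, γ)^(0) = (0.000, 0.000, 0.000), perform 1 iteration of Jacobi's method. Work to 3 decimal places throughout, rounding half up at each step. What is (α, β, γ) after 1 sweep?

Iteration 1:
  α = (11 - (2)·0.000 - (-1)·0.000) / (7) = 1.571
  β = (1 - (1)·0.000 - (-1)·0.000) / (5) = 0.200
  γ = (-10 - (-2)·0.000 - (3)·0.000) / (6) = -1.667

(1.571, 0.200, -1.667)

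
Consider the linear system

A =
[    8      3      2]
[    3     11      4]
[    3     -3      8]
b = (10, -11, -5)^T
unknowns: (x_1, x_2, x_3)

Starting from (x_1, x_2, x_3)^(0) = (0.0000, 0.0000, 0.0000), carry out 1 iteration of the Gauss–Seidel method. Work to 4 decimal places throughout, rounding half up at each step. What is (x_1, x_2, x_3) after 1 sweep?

(1.2500, -1.3409, -1.5966)

Iteration 1:
  x_1 = (10 - (3)·0.0000 - (2)·0.0000) / (8) = 1.2500
  x_2 = (-11 - (3)·1.2500 - (4)·0.0000) / (11) = -1.3409
  x_3 = (-5 - (3)·1.2500 - (-3)·-1.3409) / (8) = -1.5966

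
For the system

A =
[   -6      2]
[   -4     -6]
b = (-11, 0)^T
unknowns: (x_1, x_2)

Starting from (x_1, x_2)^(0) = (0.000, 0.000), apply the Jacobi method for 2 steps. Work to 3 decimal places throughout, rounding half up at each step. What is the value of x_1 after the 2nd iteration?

1.833

Iteration 1:
  x_1 = (-11 - (2)·0.000) / (-6) = 1.833
  x_2 = (0 - (-4)·0.000) / (-6) = 0.000
Iteration 2:
  x_1 = (-11 - (2)·0.000) / (-6) = 1.833
  x_2 = (0 - (-4)·1.833) / (-6) = -1.222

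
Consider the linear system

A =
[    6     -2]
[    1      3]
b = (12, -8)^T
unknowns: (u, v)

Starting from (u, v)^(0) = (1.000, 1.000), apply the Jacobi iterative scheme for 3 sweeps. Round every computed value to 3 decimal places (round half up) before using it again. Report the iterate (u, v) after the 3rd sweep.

(0.852, -3.000)

Iteration 1:
  u = (12 - (-2)·1.000) / (6) = 2.333
  v = (-8 - (1)·1.000) / (3) = -3.000
Iteration 2:
  u = (12 - (-2)·-3.000) / (6) = 1.000
  v = (-8 - (1)·2.333) / (3) = -3.444
Iteration 3:
  u = (12 - (-2)·-3.444) / (6) = 0.852
  v = (-8 - (1)·1.000) / (3) = -3.000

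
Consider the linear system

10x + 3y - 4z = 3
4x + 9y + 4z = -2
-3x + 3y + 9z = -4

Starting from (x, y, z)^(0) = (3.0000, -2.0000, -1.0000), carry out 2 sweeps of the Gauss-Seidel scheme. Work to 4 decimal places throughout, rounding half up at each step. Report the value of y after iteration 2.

-0.1827

Iteration 1:
  x = (3 - (3)·-2.0000 - (-4)·-1.0000) / (10) = 0.5000
  y = (-2 - (4)·0.5000 - (4)·-1.0000) / (9) = 0.0000
  z = (-4 - (-3)·0.5000 - (3)·0.0000) / (9) = -0.2778
Iteration 2:
  x = (3 - (3)·0.0000 - (-4)·-0.2778) / (10) = 0.1889
  y = (-2 - (4)·0.1889 - (4)·-0.2778) / (9) = -0.1827
  z = (-4 - (-3)·0.1889 - (3)·-0.1827) / (9) = -0.3206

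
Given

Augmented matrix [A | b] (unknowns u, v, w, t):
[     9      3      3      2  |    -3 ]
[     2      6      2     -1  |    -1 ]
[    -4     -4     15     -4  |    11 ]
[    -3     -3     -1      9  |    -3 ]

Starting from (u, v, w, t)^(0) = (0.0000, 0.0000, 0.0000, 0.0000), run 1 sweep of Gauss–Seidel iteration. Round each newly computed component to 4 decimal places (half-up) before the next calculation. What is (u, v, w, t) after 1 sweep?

(-0.3333, -0.0556, 0.6296, -0.3930)

Iteration 1:
  u = (-3 - (3)·0.0000 - (3)·0.0000 - (2)·0.0000) / (9) = -0.3333
  v = (-1 - (2)·-0.3333 - (2)·0.0000 - (-1)·0.0000) / (6) = -0.0556
  w = (11 - (-4)·-0.3333 - (-4)·-0.0556 - (-4)·0.0000) / (15) = 0.6296
  t = (-3 - (-3)·-0.3333 - (-3)·-0.0556 - (-1)·0.6296) / (9) = -0.3930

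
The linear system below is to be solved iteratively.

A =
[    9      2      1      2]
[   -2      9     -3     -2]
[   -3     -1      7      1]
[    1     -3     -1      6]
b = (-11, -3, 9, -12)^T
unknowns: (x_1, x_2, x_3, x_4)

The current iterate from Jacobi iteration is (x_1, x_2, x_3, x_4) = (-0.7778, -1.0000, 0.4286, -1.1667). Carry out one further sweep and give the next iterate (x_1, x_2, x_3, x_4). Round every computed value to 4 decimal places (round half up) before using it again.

One sweep:
  x_1 = (-11 - (2)·-1.0000 - (1)·0.4286 - (2)·-1.1667) / (9) = -0.7884
  x_2 = (-3 - (-2)·-0.7778 - (-3)·0.4286 - (-2)·-1.1667) / (9) = -0.6226
  x_3 = (9 - (-3)·-0.7778 - (-1)·-1.0000 - (1)·-1.1667) / (7) = 0.9762
  x_4 = (-12 - (1)·-0.7778 - (-3)·-1.0000 - (-1)·0.4286) / (6) = -2.2989

(-0.7884, -0.6226, 0.9762, -2.2989)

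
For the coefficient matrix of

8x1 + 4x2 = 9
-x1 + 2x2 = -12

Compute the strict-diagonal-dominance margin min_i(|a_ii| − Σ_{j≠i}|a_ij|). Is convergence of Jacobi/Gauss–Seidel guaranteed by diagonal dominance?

row 1: |8| − (4) = 4
row 2: |2| − (1) = 1
minimum over rows = 1 → strictly diagonally dominant (convergence guaranteed)

1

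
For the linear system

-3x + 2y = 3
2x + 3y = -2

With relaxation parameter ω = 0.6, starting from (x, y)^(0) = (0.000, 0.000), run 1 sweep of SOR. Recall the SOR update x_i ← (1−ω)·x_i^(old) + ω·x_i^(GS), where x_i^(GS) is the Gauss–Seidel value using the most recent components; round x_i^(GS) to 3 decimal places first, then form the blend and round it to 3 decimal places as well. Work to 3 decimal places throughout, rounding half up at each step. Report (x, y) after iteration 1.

Iteration 1:
  x: GS value = (3 - (2)·0.000) / (-3) = -1.000;  x ← (1−ω)·0.000 + ω·-1.000 = -0.600
  y: GS value = (-2 - (2)·-0.600) / (3) = -0.267;  y ← (1−ω)·0.000 + ω·-0.267 = -0.160

(-0.600, -0.160)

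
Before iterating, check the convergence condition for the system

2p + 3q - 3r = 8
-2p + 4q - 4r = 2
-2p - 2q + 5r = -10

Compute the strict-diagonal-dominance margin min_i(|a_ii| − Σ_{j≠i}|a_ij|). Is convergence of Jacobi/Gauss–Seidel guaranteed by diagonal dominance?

row 1: |2| − (3+3) = -4
row 2: |4| − (2+4) = -2
row 3: |5| − (2+2) = 1
minimum over rows = -4 → not strictly diagonally dominant

-4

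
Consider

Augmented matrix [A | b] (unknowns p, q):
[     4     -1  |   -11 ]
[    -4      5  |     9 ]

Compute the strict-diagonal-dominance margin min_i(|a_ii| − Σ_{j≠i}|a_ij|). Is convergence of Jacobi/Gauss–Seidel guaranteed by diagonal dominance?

1

row 1: |4| − (1) = 3
row 2: |5| − (4) = 1
minimum over rows = 1 → strictly diagonally dominant (convergence guaranteed)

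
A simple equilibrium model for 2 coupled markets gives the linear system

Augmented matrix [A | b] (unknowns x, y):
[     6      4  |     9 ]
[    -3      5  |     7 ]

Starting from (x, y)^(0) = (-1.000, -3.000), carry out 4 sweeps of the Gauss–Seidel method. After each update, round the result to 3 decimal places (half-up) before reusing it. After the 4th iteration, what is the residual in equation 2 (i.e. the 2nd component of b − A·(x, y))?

0.001

Iteration 1:
  x = (9 - (4)·-3.000) / (6) = 3.500
  y = (7 - (-3)·3.500) / (5) = 3.500
Iteration 2:
  x = (9 - (4)·3.500) / (6) = -0.833
  y = (7 - (-3)·-0.833) / (5) = 0.900
Iteration 3:
  x = (9 - (4)·0.900) / (6) = 0.900
  y = (7 - (-3)·0.900) / (5) = 1.940
Iteration 4:
  x = (9 - (4)·1.940) / (6) = 0.207
  y = (7 - (-3)·0.207) / (5) = 1.524
Residual b − A·x = (1.662, 0.001)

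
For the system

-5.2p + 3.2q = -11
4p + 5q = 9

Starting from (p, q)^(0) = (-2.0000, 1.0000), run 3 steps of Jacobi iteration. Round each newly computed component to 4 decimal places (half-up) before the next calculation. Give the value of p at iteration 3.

Iteration 1:
  p = (-11 - (3.2)·1.0000) / (-5.2) = 2.7308
  q = (9 - (4)·-2.0000) / (5) = 3.4000
Iteration 2:
  p = (-11 - (3.2)·3.4000) / (-5.2) = 4.2077
  q = (9 - (4)·2.7308) / (5) = -0.3846
Iteration 3:
  p = (-11 - (3.2)·-0.3846) / (-5.2) = 1.8787
  q = (9 - (4)·4.2077) / (5) = -1.5662

1.8787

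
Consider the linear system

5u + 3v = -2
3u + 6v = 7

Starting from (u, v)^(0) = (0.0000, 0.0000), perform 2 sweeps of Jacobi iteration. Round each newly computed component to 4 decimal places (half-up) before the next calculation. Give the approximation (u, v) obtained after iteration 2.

(-1.1000, 1.3667)

Iteration 1:
  u = (-2 - (3)·0.0000) / (5) = -0.4000
  v = (7 - (3)·0.0000) / (6) = 1.1667
Iteration 2:
  u = (-2 - (3)·1.1667) / (5) = -1.1000
  v = (7 - (3)·-0.4000) / (6) = 1.3667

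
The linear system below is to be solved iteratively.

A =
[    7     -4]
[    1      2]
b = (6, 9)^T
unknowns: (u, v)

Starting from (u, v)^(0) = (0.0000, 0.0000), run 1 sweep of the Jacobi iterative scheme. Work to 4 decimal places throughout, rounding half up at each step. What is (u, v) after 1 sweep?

(0.8571, 4.5000)

Iteration 1:
  u = (6 - (-4)·0.0000) / (7) = 0.8571
  v = (9 - (1)·0.0000) / (2) = 4.5000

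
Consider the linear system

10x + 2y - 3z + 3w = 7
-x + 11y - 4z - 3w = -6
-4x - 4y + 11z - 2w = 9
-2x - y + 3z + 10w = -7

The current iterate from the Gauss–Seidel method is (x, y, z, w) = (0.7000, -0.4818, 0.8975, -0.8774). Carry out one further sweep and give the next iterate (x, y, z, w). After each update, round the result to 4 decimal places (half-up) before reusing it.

(1.3288, -0.3376, 1.0191, -0.7737)

One sweep:
  x = (7 - (2)·-0.4818 - (-3)·0.8975 - (3)·-0.8774) / (10) = 1.3288
  y = (-6 - (-1)·1.3288 - (-4)·0.8975 - (-3)·-0.8774) / (11) = -0.3376
  z = (9 - (-4)·1.3288 - (-4)·-0.3376 - (-2)·-0.8774) / (11) = 1.0191
  w = (-7 - (-2)·1.3288 - (-1)·-0.3376 - (3)·1.0191) / (10) = -0.7737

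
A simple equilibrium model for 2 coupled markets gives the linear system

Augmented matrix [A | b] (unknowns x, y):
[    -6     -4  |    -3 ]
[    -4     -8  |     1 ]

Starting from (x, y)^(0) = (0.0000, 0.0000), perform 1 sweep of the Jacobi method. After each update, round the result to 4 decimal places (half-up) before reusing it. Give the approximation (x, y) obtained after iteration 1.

(0.5000, -0.1250)

Iteration 1:
  x = (-3 - (-4)·0.0000) / (-6) = 0.5000
  y = (1 - (-4)·0.0000) / (-8) = -0.1250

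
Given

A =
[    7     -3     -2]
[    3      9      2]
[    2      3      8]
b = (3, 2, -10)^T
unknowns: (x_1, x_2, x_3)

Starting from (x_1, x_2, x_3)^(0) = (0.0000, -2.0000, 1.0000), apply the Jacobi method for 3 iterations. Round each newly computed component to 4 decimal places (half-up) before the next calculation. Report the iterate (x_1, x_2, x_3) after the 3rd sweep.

(0.2449, 0.3968, -1.4643)

Iteration 1:
  x_1 = (3 - (-3)·-2.0000 - (-2)·1.0000) / (7) = -0.1429
  x_2 = (2 - (3)·0.0000 - (2)·1.0000) / (9) = 0.0000
  x_3 = (-10 - (2)·0.0000 - (3)·-2.0000) / (8) = -0.5000
Iteration 2:
  x_1 = (3 - (-3)·0.0000 - (-2)·-0.5000) / (7) = 0.2857
  x_2 = (2 - (3)·-0.1429 - (2)·-0.5000) / (9) = 0.3810
  x_3 = (-10 - (2)·-0.1429 - (3)·0.0000) / (8) = -1.2143
Iteration 3:
  x_1 = (3 - (-3)·0.3810 - (-2)·-1.2143) / (7) = 0.2449
  x_2 = (2 - (3)·0.2857 - (2)·-1.2143) / (9) = 0.3968
  x_3 = (-10 - (2)·0.2857 - (3)·0.3810) / (8) = -1.4643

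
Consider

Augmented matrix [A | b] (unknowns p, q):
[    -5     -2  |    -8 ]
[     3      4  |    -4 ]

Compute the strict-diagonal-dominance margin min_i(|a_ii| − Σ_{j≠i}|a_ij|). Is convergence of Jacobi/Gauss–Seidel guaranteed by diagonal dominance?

1

row 1: |-5| − (2) = 3
row 2: |4| − (3) = 1
minimum over rows = 1 → strictly diagonally dominant (convergence guaranteed)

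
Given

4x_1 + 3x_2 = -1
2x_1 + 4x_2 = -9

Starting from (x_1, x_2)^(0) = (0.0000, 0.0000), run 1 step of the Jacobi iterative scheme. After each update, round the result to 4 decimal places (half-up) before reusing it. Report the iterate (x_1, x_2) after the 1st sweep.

Iteration 1:
  x_1 = (-1 - (3)·0.0000) / (4) = -0.2500
  x_2 = (-9 - (2)·0.0000) / (4) = -2.2500

(-0.2500, -2.2500)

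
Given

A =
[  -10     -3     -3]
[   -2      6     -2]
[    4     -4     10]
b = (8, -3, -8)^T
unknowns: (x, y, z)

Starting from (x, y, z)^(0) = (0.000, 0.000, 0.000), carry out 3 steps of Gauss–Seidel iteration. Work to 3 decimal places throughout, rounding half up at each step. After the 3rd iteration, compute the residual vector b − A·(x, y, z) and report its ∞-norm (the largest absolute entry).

0.297

Iteration 1:
  x = (8 - (-3)·0.000 - (-3)·0.000) / (-10) = -0.800
  y = (-3 - (-2)·-0.800 - (-2)·0.000) / (6) = -0.767
  z = (-8 - (4)·-0.800 - (-4)·-0.767) / (10) = -0.787
Iteration 2:
  x = (8 - (-3)·-0.767 - (-3)·-0.787) / (-10) = -0.334
  y = (-3 - (-2)·-0.334 - (-2)·-0.787) / (6) = -0.874
  z = (-8 - (4)·-0.334 - (-4)·-0.874) / (10) = -1.016
Iteration 3:
  x = (8 - (-3)·-0.874 - (-3)·-1.016) / (-10) = -0.233
  y = (-3 - (-2)·-0.233 - (-2)·-1.016) / (6) = -0.916
  z = (-8 - (4)·-0.233 - (-4)·-0.916) / (10) = -1.073
Residual b − A·x = (-0.297, -0.116, -0.002); ∞-norm = 0.297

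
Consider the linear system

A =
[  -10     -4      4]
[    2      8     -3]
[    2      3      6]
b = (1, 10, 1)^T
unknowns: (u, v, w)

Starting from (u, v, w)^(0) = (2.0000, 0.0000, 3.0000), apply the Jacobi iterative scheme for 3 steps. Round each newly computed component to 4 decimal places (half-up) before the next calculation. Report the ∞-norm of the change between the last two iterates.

1.2604

Iteration 1:
  u = (1 - (-4)·0.0000 - (4)·3.0000) / (-10) = 1.1000
  v = (10 - (2)·2.0000 - (-3)·3.0000) / (8) = 1.8750
  w = (1 - (2)·2.0000 - (3)·0.0000) / (6) = -0.5000
Iteration 2:
  u = (1 - (-4)·1.8750 - (4)·-0.5000) / (-10) = -1.0500
  v = (10 - (2)·1.1000 - (-3)·-0.5000) / (8) = 0.7875
  w = (1 - (2)·1.1000 - (3)·1.8750) / (6) = -1.1375
Iteration 3:
  u = (1 - (-4)·0.7875 - (4)·-1.1375) / (-10) = -0.8700
  v = (10 - (2)·-1.0500 - (-3)·-1.1375) / (8) = 1.0859
  w = (1 - (2)·-1.0500 - (3)·0.7875) / (6) = 0.1229
Change: (0.1800, 0.2984, 1.2604) → max |·| = 1.2604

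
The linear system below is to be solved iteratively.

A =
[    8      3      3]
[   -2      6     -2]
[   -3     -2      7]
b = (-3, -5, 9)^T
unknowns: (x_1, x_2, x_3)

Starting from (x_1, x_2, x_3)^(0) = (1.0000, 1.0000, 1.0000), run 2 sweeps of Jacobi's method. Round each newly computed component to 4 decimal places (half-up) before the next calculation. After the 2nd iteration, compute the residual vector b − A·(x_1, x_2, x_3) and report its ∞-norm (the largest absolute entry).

Iteration 1:
  x_1 = (-3 - (3)·1.0000 - (3)·1.0000) / (8) = -1.1250
  x_2 = (-5 - (-2)·1.0000 - (-2)·1.0000) / (6) = -0.1667
  x_3 = (9 - (-3)·1.0000 - (-2)·1.0000) / (7) = 2.0000
Iteration 2:
  x_1 = (-3 - (3)·-0.1667 - (3)·2.0000) / (8) = -1.0625
  x_2 = (-5 - (-2)·-1.1250 - (-2)·2.0000) / (6) = -0.5417
  x_3 = (9 - (-3)·-1.1250 - (-2)·-0.1667) / (7) = 0.7559
Residual b − A·x = (4.8574, -2.3630, -0.5622); ∞-norm = 4.8574

4.8574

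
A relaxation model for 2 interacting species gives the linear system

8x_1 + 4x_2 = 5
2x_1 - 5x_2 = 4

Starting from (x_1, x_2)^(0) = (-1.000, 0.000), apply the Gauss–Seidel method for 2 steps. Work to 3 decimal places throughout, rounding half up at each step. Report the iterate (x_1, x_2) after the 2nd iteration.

(0.900, -0.440)

Iteration 1:
  x_1 = (5 - (4)·0.000) / (8) = 0.625
  x_2 = (4 - (2)·0.625) / (-5) = -0.550
Iteration 2:
  x_1 = (5 - (4)·-0.550) / (8) = 0.900
  x_2 = (4 - (2)·0.900) / (-5) = -0.440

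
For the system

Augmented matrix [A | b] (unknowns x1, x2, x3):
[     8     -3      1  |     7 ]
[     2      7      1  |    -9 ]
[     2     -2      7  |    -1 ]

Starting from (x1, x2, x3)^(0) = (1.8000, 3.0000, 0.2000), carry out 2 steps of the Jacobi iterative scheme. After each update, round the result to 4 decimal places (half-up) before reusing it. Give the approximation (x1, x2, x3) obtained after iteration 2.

(0.1643, -1.8786, -1.2296)

Iteration 1:
  x1 = (7 - (-3)·3.0000 - (1)·0.2000) / (8) = 1.9750
  x2 = (-9 - (2)·1.8000 - (1)·0.2000) / (7) = -1.8286
  x3 = (-1 - (2)·1.8000 - (-2)·3.0000) / (7) = 0.2000
Iteration 2:
  x1 = (7 - (-3)·-1.8286 - (1)·0.2000) / (8) = 0.1643
  x2 = (-9 - (2)·1.9750 - (1)·0.2000) / (7) = -1.8786
  x3 = (-1 - (2)·1.9750 - (-2)·-1.8286) / (7) = -1.2296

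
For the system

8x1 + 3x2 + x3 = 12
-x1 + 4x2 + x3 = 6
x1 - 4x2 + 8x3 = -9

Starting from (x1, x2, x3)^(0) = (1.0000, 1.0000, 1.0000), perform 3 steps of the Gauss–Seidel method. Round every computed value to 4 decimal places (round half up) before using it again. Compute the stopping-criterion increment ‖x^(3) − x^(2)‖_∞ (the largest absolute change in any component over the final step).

0.1641

Iteration 1:
  x1 = (12 - (3)·1.0000 - (1)·1.0000) / (8) = 1.0000
  x2 = (6 - (-1)·1.0000 - (1)·1.0000) / (4) = 1.5000
  x3 = (-9 - (1)·1.0000 - (-4)·1.5000) / (8) = -0.5000
Iteration 2:
  x1 = (12 - (3)·1.5000 - (1)·-0.5000) / (8) = 1.0000
  x2 = (6 - (-1)·1.0000 - (1)·-0.5000) / (4) = 1.8750
  x3 = (-9 - (1)·1.0000 - (-4)·1.8750) / (8) = -0.3125
Iteration 3:
  x1 = (12 - (3)·1.8750 - (1)·-0.3125) / (8) = 0.8359
  x2 = (6 - (-1)·0.8359 - (1)·-0.3125) / (4) = 1.7871
  x3 = (-9 - (1)·0.8359 - (-4)·1.7871) / (8) = -0.3359
Change: (-0.1641, -0.0879, -0.0234) → max |·| = 0.1641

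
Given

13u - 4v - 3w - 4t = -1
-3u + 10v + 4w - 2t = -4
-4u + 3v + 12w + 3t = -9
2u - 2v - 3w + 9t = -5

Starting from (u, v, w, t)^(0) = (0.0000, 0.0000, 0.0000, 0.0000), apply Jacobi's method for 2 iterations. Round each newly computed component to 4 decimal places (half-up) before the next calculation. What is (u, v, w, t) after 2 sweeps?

Iteration 1:
  u = (-1 - (-4)·0.0000 - (-3)·0.0000 - (-4)·0.0000) / (13) = -0.0769
  v = (-4 - (-3)·0.0000 - (4)·0.0000 - (-2)·0.0000) / (10) = -0.4000
  w = (-9 - (-4)·0.0000 - (3)·0.0000 - (3)·0.0000) / (12) = -0.7500
  t = (-5 - (2)·0.0000 - (-2)·0.0000 - (-3)·0.0000) / (9) = -0.5556
Iteration 2:
  u = (-1 - (-4)·-0.4000 - (-3)·-0.7500 - (-4)·-0.5556) / (13) = -0.5440
  v = (-4 - (-3)·-0.0769 - (4)·-0.7500 - (-2)·-0.5556) / (10) = -0.2342
  w = (-9 - (-4)·-0.0769 - (3)·-0.4000 - (3)·-0.5556) / (12) = -0.5367
  t = (-5 - (2)·-0.0769 - (-2)·-0.4000 - (-3)·-0.7500) / (9) = -0.8774

(-0.5440, -0.2342, -0.5367, -0.8774)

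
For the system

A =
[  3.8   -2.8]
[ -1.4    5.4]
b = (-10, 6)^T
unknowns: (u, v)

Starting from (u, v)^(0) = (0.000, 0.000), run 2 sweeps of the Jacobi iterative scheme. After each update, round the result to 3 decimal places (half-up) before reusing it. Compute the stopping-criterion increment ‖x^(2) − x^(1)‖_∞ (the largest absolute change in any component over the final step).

0.819

Iteration 1:
  u = (-10 - (-2.8)·0.000) / (3.8) = -2.632
  v = (6 - (-1.4)·0.000) / (5.4) = 1.111
Iteration 2:
  u = (-10 - (-2.8)·1.111) / (3.8) = -1.813
  v = (6 - (-1.4)·-2.632) / (5.4) = 0.429
Change: (0.819, -0.682) → max |·| = 0.819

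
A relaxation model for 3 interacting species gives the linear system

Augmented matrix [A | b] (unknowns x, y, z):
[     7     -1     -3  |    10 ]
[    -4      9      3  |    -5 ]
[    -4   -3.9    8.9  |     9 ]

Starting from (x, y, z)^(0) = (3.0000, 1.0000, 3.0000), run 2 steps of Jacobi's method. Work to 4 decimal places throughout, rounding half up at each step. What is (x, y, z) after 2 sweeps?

Iteration 1:
  x = (10 - (-1)·1.0000 - (-3)·3.0000) / (7) = 2.8571
  y = (-5 - (-4)·3.0000 - (3)·3.0000) / (9) = -0.2222
  z = (9 - (-4)·3.0000 - (-3.9)·1.0000) / (8.9) = 2.7978
Iteration 2:
  x = (10 - (-1)·-0.2222 - (-3)·2.7978) / (7) = 2.5959
  y = (-5 - (-4)·2.8571 - (3)·2.7978) / (9) = -0.2183
  z = (9 - (-4)·2.8571 - (-3.9)·-0.2222) / (8.9) = 2.1980

(2.5959, -0.2183, 2.1980)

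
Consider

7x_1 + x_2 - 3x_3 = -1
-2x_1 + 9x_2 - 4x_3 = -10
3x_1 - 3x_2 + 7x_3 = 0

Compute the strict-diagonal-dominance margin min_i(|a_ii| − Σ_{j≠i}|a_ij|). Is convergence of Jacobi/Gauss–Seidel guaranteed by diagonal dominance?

1

row 1: |7| − (1+3) = 3
row 2: |9| − (2+4) = 3
row 3: |7| − (3+3) = 1
minimum over rows = 1 → strictly diagonally dominant (convergence guaranteed)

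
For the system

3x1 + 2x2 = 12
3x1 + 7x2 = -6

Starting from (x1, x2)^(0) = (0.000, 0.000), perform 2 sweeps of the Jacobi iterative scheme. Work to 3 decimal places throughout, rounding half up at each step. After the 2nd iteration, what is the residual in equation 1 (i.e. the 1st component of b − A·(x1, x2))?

Iteration 1:
  x1 = (12 - (2)·0.000) / (3) = 4.000
  x2 = (-6 - (3)·0.000) / (7) = -0.857
Iteration 2:
  x1 = (12 - (2)·-0.857) / (3) = 4.571
  x2 = (-6 - (3)·4.000) / (7) = -2.571
Residual b − A·x = (3.429, -1.716)

3.429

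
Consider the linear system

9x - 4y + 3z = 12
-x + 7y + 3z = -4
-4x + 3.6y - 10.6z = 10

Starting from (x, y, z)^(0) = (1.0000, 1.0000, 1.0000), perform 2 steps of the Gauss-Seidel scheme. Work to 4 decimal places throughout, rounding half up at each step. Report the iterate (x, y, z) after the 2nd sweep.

Iteration 1:
  x = (12 - (-4)·1.0000 - (3)·1.0000) / (9) = 1.4444
  y = (-4 - (-1)·1.4444 - (3)·1.0000) / (7) = -0.7937
  z = (10 - (-4)·1.4444 - (3.6)·-0.7937) / (-10.6) = -1.7580
Iteration 2:
  x = (12 - (-4)·-0.7937 - (3)·-1.7580) / (9) = 1.5666
  y = (-4 - (-1)·1.5666 - (3)·-1.7580) / (7) = 0.4058
  z = (10 - (-4)·1.5666 - (3.6)·0.4058) / (-10.6) = -1.3967

(1.5666, 0.4058, -1.3967)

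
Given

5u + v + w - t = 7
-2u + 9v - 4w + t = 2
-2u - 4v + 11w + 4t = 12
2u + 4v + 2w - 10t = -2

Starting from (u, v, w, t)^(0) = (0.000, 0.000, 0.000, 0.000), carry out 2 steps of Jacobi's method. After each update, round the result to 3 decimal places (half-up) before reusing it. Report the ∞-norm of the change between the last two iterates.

0.774

Iteration 1:
  u = (7 - (1)·0.000 - (1)·0.000 - (-1)·0.000) / (5) = 1.400
  v = (2 - (-2)·0.000 - (-4)·0.000 - (1)·0.000) / (9) = 0.222
  w = (12 - (-2)·0.000 - (-4)·0.000 - (4)·0.000) / (11) = 1.091
  t = (-2 - (2)·0.000 - (4)·0.000 - (2)·0.000) / (-10) = 0.200
Iteration 2:
  u = (7 - (1)·0.222 - (1)·1.091 - (-1)·0.200) / (5) = 1.177
  v = (2 - (-2)·1.400 - (-4)·1.091 - (1)·0.200) / (9) = 0.996
  w = (12 - (-2)·1.400 - (-4)·0.222 - (4)·0.200) / (11) = 1.353
  t = (-2 - (2)·1.400 - (4)·0.222 - (2)·1.091) / (-10) = 0.787
Change: (-0.223, 0.774, 0.262, 0.587) → max |·| = 0.774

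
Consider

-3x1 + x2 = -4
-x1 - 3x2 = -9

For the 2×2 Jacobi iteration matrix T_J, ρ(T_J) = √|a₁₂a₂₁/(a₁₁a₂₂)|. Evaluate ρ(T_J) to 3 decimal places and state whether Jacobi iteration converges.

a₁₂a₂₁/(a₁₁a₂₂) = (1)·(-1) / ((-3)·(-3)) = -0.111111
ρ = √|-0.111111| = √0.111111 = 0.333
ρ < 1, so Jacobi converges

0.333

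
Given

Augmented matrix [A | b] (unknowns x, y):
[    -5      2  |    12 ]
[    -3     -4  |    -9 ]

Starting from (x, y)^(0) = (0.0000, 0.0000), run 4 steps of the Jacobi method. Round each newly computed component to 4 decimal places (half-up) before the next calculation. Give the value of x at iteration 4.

Iteration 1:
  x = (12 - (2)·0.0000) / (-5) = -2.4000
  y = (-9 - (-3)·0.0000) / (-4) = 2.2500
Iteration 2:
  x = (12 - (2)·2.2500) / (-5) = -1.5000
  y = (-9 - (-3)·-2.4000) / (-4) = 4.0500
Iteration 3:
  x = (12 - (2)·4.0500) / (-5) = -0.7800
  y = (-9 - (-3)·-1.5000) / (-4) = 3.3750
Iteration 4:
  x = (12 - (2)·3.3750) / (-5) = -1.0500
  y = (-9 - (-3)·-0.7800) / (-4) = 2.8350

-1.0500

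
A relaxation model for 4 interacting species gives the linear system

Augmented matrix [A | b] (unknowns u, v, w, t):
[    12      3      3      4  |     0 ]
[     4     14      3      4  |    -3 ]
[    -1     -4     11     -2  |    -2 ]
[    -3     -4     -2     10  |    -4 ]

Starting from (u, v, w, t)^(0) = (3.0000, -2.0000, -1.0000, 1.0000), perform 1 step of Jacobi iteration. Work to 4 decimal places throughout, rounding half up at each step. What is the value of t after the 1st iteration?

-0.5000

Iteration 1:
  u = (0 - (3)·-2.0000 - (3)·-1.0000 - (4)·1.0000) / (12) = 0.4167
  v = (-3 - (4)·3.0000 - (3)·-1.0000 - (4)·1.0000) / (14) = -1.1429
  w = (-2 - (-1)·3.0000 - (-4)·-2.0000 - (-2)·1.0000) / (11) = -0.4545
  t = (-4 - (-3)·3.0000 - (-4)·-2.0000 - (-2)·-1.0000) / (10) = -0.5000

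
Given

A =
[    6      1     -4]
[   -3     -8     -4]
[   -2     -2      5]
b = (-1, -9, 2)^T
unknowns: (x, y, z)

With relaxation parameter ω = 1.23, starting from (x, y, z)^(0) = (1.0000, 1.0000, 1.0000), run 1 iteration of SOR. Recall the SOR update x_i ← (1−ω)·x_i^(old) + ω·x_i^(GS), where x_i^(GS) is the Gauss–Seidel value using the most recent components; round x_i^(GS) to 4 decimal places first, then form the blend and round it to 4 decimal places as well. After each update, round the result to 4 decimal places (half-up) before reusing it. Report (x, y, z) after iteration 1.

Iteration 1:
  x: GS value = (-1 - (1)·1.0000 - (-4)·1.0000) / (6) = 0.3333;  x ← (1−ω)·1.0000 + ω·0.3333 = 0.1800
  y: GS value = (-9 - (-3)·0.1800 - (-4)·1.0000) / (-8) = 0.5575;  y ← (1−ω)·1.0000 + ω·0.5575 = 0.4557
  z: GS value = (2 - (-2)·0.1800 - (-2)·0.4557) / (5) = 0.6543;  z ← (1−ω)·1.0000 + ω·0.6543 = 0.5748

(0.1800, 0.4557, 0.5748)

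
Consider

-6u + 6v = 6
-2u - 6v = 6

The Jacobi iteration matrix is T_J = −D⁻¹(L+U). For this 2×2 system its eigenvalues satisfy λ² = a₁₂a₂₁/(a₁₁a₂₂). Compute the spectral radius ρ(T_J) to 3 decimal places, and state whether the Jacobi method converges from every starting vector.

a₁₂a₂₁/(a₁₁a₂₂) = (6)·(-2) / ((-6)·(-6)) = -0.333333
ρ = √|-0.333333| = √0.333333 = 0.577
ρ < 1, so Jacobi converges

0.577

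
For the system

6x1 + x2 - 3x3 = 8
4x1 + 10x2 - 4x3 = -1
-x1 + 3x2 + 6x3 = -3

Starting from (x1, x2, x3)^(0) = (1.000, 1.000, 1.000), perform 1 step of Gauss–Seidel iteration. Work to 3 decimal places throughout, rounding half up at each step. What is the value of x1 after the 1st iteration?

Iteration 1:
  x1 = (8 - (1)·1.000 - (-3)·1.000) / (6) = 1.667
  x2 = (-1 - (4)·1.667 - (-4)·1.000) / (10) = -0.367
  x3 = (-3 - (-1)·1.667 - (3)·-0.367) / (6) = -0.039

1.667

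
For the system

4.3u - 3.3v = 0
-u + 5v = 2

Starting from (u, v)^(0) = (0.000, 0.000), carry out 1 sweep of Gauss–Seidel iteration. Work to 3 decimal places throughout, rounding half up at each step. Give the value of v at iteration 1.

0.400

Iteration 1:
  u = (0 - (-3.3)·0.000) / (4.3) = 0.000
  v = (2 - (-1)·0.000) / (5) = 0.400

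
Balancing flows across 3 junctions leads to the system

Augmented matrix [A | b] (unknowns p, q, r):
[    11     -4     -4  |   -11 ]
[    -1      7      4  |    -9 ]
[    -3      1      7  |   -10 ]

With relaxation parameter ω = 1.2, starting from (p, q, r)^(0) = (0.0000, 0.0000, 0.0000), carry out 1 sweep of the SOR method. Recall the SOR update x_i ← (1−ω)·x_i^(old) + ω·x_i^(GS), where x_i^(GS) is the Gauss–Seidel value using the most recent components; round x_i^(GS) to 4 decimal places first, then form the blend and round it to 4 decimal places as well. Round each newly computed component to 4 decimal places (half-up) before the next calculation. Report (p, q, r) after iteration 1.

(-1.2000, -1.7485, -2.0317)

Iteration 1:
  p: GS value = (-11 - (-4)·0.0000 - (-4)·0.0000) / (11) = -1.0000;  p ← (1−ω)·0.0000 + ω·-1.0000 = -1.2000
  q: GS value = (-9 - (-1)·-1.2000 - (4)·0.0000) / (7) = -1.4571;  q ← (1−ω)·0.0000 + ω·-1.4571 = -1.7485
  r: GS value = (-10 - (-3)·-1.2000 - (1)·-1.7485) / (7) = -1.6931;  r ← (1−ω)·0.0000 + ω·-1.6931 = -2.0317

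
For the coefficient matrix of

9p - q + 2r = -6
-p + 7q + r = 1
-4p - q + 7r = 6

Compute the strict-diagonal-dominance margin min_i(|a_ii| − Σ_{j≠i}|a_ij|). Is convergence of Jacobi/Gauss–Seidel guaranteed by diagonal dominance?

2

row 1: |9| − (1+2) = 6
row 2: |7| − (1+1) = 5
row 3: |7| − (4+1) = 2
minimum over rows = 2 → strictly diagonally dominant (convergence guaranteed)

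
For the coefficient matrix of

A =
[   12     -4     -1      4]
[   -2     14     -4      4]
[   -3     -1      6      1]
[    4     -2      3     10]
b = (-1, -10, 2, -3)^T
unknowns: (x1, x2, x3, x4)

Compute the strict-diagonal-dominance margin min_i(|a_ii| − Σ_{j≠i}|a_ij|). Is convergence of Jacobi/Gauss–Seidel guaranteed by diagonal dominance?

1

row 1: |12| − (4+1+4) = 3
row 2: |14| − (2+4+4) = 4
row 3: |6| − (3+1+1) = 1
row 4: |10| − (4+2+3) = 1
minimum over rows = 1 → strictly diagonally dominant (convergence guaranteed)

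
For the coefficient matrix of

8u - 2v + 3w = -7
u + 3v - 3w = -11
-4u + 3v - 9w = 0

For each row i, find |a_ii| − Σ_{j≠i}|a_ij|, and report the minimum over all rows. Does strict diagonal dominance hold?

-1

row 1: |8| − (2+3) = 3
row 2: |3| − (1+3) = -1
row 3: |-9| − (4+3) = 2
minimum over rows = -1 → not strictly diagonally dominant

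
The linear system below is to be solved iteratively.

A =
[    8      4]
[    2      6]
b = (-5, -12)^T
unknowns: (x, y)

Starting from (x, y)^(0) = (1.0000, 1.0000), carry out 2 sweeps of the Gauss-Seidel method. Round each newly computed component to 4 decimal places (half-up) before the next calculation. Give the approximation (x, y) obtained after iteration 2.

(0.1875, -2.0625)

Iteration 1:
  x = (-5 - (4)·1.0000) / (8) = -1.1250
  y = (-12 - (2)·-1.1250) / (6) = -1.6250
Iteration 2:
  x = (-5 - (4)·-1.6250) / (8) = 0.1875
  y = (-12 - (2)·0.1875) / (6) = -2.0625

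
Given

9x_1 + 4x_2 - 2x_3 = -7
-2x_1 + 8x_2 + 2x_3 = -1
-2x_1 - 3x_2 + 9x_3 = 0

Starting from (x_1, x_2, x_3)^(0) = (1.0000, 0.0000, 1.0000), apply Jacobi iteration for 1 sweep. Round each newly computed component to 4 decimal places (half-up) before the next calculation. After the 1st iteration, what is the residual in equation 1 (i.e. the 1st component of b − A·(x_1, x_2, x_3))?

Iteration 1:
  x_1 = (-7 - (4)·0.0000 - (-2)·1.0000) / (9) = -0.5556
  x_2 = (-1 - (-2)·1.0000 - (2)·1.0000) / (8) = -0.1250
  x_3 = (0 - (-2)·1.0000 - (-3)·0.0000) / (9) = 0.2222
Residual b − A·x = (-1.0552, -1.5556, -3.4860)

-1.0552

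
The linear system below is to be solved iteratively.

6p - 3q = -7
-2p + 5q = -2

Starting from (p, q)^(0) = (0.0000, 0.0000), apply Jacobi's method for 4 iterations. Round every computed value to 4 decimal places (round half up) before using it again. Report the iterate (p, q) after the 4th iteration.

Iteration 1:
  p = (-7 - (-3)·0.0000) / (6) = -1.1667
  q = (-2 - (-2)·0.0000) / (5) = -0.4000
Iteration 2:
  p = (-7 - (-3)·-0.4000) / (6) = -1.3667
  q = (-2 - (-2)·-1.1667) / (5) = -0.8667
Iteration 3:
  p = (-7 - (-3)·-0.8667) / (6) = -1.6000
  q = (-2 - (-2)·-1.3667) / (5) = -0.9467
Iteration 4:
  p = (-7 - (-3)·-0.9467) / (6) = -1.6400
  q = (-2 - (-2)·-1.6000) / (5) = -1.0400

(-1.6400, -1.0400)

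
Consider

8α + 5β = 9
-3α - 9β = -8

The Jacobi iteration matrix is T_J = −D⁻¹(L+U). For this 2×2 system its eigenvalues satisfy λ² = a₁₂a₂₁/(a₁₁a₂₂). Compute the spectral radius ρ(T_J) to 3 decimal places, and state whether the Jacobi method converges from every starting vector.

a₁₂a₂₁/(a₁₁a₂₂) = (5)·(-3) / ((8)·(-9)) = 0.208333
ρ = √|0.208333| = √0.208333 = 0.456
ρ < 1, so Jacobi converges

0.456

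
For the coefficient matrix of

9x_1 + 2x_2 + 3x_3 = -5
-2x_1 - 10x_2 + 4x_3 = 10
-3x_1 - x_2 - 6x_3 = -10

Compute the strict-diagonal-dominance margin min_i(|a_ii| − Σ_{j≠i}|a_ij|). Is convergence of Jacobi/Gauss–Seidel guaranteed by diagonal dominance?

row 1: |9| − (2+3) = 4
row 2: |-10| − (2+4) = 4
row 3: |-6| − (3+1) = 2
minimum over rows = 2 → strictly diagonally dominant (convergence guaranteed)

2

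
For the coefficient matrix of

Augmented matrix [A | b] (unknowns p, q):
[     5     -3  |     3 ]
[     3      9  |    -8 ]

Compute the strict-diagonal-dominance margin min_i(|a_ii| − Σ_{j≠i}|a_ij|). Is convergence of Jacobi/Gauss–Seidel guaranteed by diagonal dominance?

2

row 1: |5| − (3) = 2
row 2: |9| − (3) = 6
minimum over rows = 2 → strictly diagonally dominant (convergence guaranteed)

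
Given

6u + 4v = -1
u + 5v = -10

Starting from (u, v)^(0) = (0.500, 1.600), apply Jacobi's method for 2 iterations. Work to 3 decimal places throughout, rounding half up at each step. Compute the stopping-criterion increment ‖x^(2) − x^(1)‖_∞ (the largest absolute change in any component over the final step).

2.466

Iteration 1:
  u = (-1 - (4)·1.600) / (6) = -1.233
  v = (-10 - (1)·0.500) / (5) = -2.100
Iteration 2:
  u = (-1 - (4)·-2.100) / (6) = 1.233
  v = (-10 - (1)·-1.233) / (5) = -1.753
Change: (2.466, 0.347) → max |·| = 2.466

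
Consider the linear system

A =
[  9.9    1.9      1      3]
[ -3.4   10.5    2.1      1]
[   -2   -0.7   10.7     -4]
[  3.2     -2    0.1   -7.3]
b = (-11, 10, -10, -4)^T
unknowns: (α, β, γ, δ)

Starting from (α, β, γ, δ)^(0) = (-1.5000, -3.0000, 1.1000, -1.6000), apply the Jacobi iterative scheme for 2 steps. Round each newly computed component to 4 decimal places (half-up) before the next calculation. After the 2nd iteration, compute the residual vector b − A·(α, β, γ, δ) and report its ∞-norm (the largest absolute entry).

5.9800

Iteration 1:
  α = (-11 - (1.9)·-3.0000 - (1)·1.1000 - (3)·-1.6000) / (9.9) = -0.1616
  β = (10 - (-3.4)·-1.5000 - (2.1)·1.1000 - (1)·-1.6000) / (10.5) = 0.3990
  γ = (-10 - (-2)·-1.5000 - (-0.7)·-3.0000 - (-4)·-1.6000) / (10.7) = -2.0093
  δ = (-4 - (3.2)·-1.5000 - (-2)·-3.0000 - (0.1)·1.1000) / (-7.3) = 0.7274
Iteration 2:
  α = (-11 - (1.9)·0.3990 - (1)·-2.0093 - (3)·0.7274) / (9.9) = -1.2052
  β = (10 - (-3.4)·-0.1616 - (2.1)·-2.0093 - (1)·0.7274) / (10.5) = 1.2326
  γ = (-10 - (-2)·-0.1616 - (-0.7)·0.3990 - (-4)·0.7274) / (10.7) = -0.6668
  δ = (-4 - (3.2)·-0.1616 - (-2)·0.3990 - (0.1)·-2.0093) / (-7.3) = 0.3403
Residual b − A·x = (-1.7646, -5.9800, -3.0516, 4.8727); ∞-norm = 5.9800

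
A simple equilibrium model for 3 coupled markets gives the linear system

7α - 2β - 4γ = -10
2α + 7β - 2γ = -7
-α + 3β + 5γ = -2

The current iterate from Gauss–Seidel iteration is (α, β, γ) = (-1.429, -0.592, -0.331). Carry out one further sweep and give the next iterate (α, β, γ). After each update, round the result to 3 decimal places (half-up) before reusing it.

One sweep:
  α = (-10 - (-2)·-0.592 - (-4)·-0.331) / (7) = -1.787
  β = (-7 - (2)·-1.787 - (-2)·-0.331) / (7) = -0.584
  γ = (-2 - (-1)·-1.787 - (3)·-0.584) / (5) = -0.407

(-1.787, -0.584, -0.407)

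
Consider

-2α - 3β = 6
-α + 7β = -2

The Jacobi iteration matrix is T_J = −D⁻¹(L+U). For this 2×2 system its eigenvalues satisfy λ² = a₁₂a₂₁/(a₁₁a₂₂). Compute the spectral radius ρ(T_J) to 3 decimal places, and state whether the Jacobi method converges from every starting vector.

a₁₂a₂₁/(a₁₁a₂₂) = (-3)·(-1) / ((-2)·(7)) = -0.214286
ρ = √|-0.214286| = √0.214286 = 0.463
ρ < 1, so Jacobi converges

0.463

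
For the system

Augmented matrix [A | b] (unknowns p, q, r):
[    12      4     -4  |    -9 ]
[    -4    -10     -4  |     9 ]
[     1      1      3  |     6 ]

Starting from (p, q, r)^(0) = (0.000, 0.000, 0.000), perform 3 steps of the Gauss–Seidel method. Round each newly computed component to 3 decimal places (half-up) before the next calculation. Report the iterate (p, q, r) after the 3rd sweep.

(0.770, -2.237, 2.489)

Iteration 1:
  p = (-9 - (4)·0.000 - (-4)·0.000) / (12) = -0.750
  q = (9 - (-4)·-0.750 - (-4)·0.000) / (-10) = -0.600
  r = (6 - (1)·-0.750 - (1)·-0.600) / (3) = 2.450
Iteration 2:
  p = (-9 - (4)·-0.600 - (-4)·2.450) / (12) = 0.267
  q = (9 - (-4)·0.267 - (-4)·2.450) / (-10) = -1.987
  r = (6 - (1)·0.267 - (1)·-1.987) / (3) = 2.573
Iteration 3:
  p = (-9 - (4)·-1.987 - (-4)·2.573) / (12) = 0.770
  q = (9 - (-4)·0.770 - (-4)·2.573) / (-10) = -2.237
  r = (6 - (1)·0.770 - (1)·-2.237) / (3) = 2.489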